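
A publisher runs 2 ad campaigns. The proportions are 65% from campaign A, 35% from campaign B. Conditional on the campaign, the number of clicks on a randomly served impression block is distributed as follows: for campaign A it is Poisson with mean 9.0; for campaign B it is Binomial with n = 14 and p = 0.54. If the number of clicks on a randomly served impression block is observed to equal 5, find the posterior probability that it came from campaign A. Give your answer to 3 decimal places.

Likelihoods P(X=5 | ·): A: 0.0607269; B: 0.0847722.
Posterior ∝ prior × likelihood. Numerator for A: 0.65·0.0607269 = 0.0394725.
Normalizing constant: 0.65·0.0607269 + 0.35·0.0847722 = 0.0691427.
P(A | observation) = 0.0394725 / 0.0691427 = 0.570884.

0.571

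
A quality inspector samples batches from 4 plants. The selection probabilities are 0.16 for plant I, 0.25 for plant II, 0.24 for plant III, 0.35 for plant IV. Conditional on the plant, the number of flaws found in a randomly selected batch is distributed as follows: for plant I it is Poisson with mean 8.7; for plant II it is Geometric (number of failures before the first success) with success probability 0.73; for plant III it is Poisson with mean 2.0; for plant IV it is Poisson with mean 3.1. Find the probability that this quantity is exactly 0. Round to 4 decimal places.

Conditional on each plant, P(X = 0): I: 0.000166586; II: 0.73; III: 0.135335; IV: 0.0450492.
By total probability, P(X = 0) = 0.16·0.000166586 + 0.25·0.73 + 0.24·0.135335 + 0.35·0.0450492 = 0.230774.

0.2308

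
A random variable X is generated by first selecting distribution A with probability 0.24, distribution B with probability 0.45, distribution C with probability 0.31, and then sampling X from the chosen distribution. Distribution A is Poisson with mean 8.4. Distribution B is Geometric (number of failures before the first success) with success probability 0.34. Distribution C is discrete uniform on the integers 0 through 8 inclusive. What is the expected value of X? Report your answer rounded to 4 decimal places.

4.1295

Component means — A: 8.4; B: 1.94118; C: 4.
E[X] = 0.24·8.4 + 0.45·1.94118 + 0.31·4 = 4.12953.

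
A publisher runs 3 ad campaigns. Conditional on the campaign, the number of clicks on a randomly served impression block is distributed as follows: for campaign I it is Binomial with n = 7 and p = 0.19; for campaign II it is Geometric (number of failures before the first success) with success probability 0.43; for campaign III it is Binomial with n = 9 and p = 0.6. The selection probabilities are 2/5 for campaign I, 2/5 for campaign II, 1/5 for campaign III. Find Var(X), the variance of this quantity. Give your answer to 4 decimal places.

Per component, I: μ=1.33, E[X²]=2.8462; II: μ=1.32558, E[X²]=4.83991; III: μ=5.4, E[X²]=31.32.
E[X] = 0.4·1.33 + 0.4·1.32558 + 0.2·5.4 = 2.14223.
E[X²] = 0.4·2.8462 + 0.4·4.83991 + 0.2·31.32 = 9.33845.
Var(X) = E[X²] − (E[X])² = 9.33845 − 4.58916 = 4.74929.

4.7493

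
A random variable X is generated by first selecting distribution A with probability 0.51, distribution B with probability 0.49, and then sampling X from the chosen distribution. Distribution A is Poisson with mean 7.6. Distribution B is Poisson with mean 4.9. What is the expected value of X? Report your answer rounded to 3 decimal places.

6.277

Component means — A: 7.6; B: 4.9.
E[X] = 0.51·7.6 + 0.49·4.9 = 6.277.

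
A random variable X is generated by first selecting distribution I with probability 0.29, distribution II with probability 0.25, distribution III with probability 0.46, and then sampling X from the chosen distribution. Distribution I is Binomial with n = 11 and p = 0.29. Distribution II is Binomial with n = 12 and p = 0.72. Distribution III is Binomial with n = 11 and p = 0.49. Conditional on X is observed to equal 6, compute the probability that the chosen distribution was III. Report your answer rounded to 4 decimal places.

Likelihoods P(X=6 | ·): I: 0.0495817; II: 0.0620319; III: 0.220632.
Posterior ∝ prior × likelihood. Numerator for III: 0.46·0.220632 = 0.101491.
Normalizing constant: 0.29·0.0495817 + 0.25·0.0620319 + 0.46·0.220632 = 0.131378.
P(III | observation) = 0.101491 / 0.131378 = 0.772513.

0.7725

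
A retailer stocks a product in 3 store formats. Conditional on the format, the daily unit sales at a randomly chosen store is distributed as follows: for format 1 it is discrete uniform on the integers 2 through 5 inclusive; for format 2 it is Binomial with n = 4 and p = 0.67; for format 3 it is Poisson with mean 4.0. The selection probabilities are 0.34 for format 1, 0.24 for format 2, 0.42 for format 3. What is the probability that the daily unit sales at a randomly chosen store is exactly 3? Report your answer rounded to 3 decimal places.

0.262

Conditional on each format, P(X = 3): 1: 0.25; 2: 0.397007; 3: 0.195367.
By total probability, P(X = 3) = 0.34·0.25 + 0.24·0.397007 + 0.42·0.195367 = 0.262336.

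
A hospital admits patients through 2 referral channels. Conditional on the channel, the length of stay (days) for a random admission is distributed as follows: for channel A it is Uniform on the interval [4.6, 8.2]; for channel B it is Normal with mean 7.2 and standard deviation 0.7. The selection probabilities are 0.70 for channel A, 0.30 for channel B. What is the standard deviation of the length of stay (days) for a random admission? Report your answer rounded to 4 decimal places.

1.0185

Per component, A: μ=6.4, E[X²]=42.04; B: μ=7.2, E[X²]=52.33.
E[X] = 0.7·6.4 + 0.3·7.2 = 6.64.
E[X²] = 0.7·42.04 + 0.3·52.33 = 45.127.
Var(X) = E[X²] − (E[X])² = 45.127 − 44.0896 = 1.0374.
SD(X) = √1.0374 = 1.01853.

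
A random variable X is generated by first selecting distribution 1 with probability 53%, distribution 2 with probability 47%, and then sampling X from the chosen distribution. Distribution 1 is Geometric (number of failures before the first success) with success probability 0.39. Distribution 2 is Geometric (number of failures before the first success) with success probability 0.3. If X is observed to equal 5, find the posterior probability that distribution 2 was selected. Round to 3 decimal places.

Likelihoods P(X=5 | ·): 1: 0.0329393; 2: 0.050421.
Posterior ∝ prior × likelihood. Numerator for 2: 0.47·0.050421 = 0.0236979.
Normalizing constant: 0.53·0.0329393 + 0.47·0.050421 = 0.0411557.
P(2 | observation) = 0.0236979 / 0.0411557 = 0.57581.

0.576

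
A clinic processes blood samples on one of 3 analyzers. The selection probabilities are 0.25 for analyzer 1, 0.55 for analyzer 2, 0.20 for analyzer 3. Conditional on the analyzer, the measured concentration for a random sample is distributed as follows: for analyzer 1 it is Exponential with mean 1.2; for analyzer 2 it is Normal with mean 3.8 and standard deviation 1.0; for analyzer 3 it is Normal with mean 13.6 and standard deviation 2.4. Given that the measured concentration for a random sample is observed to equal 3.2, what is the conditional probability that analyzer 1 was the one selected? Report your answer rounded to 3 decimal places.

0.073

Likelihoods f(3.2 | ·): 1: 0.0579029; 2: 0.333225; 3: 1.39045e-05.
Posterior ∝ prior × likelihood. Numerator for 1: 0.25·0.0579029 = 0.0144757.
Normalizing constant: 0.25·0.0579029 + 0.55·0.333225 + 0.2·1.39045e-05 = 0.197752.
P(1 | observation) = 0.0144757 / 0.197752 = 0.0732014.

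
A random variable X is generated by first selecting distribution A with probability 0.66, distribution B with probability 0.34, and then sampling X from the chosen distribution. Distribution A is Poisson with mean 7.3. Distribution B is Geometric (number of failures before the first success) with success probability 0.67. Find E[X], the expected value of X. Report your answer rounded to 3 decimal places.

Component means — A: 7.3; B: 0.492537.
E[X] = 0.66·7.3 + 0.34·0.492537 = 4.98546.

4.985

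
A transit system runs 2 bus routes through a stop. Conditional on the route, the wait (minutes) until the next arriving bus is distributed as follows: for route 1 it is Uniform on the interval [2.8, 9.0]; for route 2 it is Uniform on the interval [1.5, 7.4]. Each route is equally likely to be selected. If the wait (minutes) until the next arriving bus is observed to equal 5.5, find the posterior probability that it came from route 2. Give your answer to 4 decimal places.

0.5124

Likelihoods f(5.5 | ·): 1: 0.16129; 2: 0.169492.
Posterior ∝ prior × likelihood. Numerator for 2: 0.5·0.169492 = 0.0847458.
Normalizing constant: 0.5·0.16129 + 0.5·0.169492 = 0.165391.
P(2 | observation) = 0.0847458 / 0.165391 = 0.512397.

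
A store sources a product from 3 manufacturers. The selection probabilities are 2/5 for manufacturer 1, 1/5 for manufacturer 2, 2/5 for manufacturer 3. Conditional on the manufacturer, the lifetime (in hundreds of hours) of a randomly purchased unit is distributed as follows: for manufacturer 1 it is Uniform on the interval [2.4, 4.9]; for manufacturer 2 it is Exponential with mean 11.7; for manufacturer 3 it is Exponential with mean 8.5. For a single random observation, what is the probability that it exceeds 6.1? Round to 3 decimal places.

Conditional on each manufacturer, P(X > 6.1): 1: 0; 2: 0.593708; 3: 0.487899.
By total probability, P(X > 6.1) = 0.4·0 + 0.2·0.593708 + 0.4·0.487899 = 0.313901.

0.314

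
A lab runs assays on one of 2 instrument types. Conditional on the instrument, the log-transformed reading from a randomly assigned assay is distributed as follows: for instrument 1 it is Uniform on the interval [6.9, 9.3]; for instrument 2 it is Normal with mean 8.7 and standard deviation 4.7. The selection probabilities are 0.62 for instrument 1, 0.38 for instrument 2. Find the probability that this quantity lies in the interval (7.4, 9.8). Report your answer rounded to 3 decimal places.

Conditional on each instrument, P(7.4 < X < 9.8): 1: 0.791667; 2: 0.201479.
By total probability, P(7.4 < X < 9.8) = 0.62·0.791667 + 0.38·0.201479 = 0.567395.

0.567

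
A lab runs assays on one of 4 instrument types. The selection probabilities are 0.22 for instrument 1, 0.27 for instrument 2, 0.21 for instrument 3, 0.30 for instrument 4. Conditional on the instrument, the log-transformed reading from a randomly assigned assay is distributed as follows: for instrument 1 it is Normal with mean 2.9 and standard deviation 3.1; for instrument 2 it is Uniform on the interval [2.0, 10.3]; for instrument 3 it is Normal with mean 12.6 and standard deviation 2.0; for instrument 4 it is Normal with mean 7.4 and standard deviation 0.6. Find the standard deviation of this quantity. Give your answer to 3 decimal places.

Per component, 1: μ=2.9, E[X²]=18.02; 2: μ=6.15, E[X²]=43.5633; 3: μ=12.6, E[X²]=162.76; 4: μ=7.4, E[X²]=55.12.
E[X] = 0.22·2.9 + 0.27·6.15 + 0.21·12.6 + 0.3·7.4 = 7.1645.
E[X²] = 0.22·18.02 + 0.27·43.5633 + 0.21·162.76 + 0.3·55.12 = 66.4421.
Var(X) = E[X²] − (E[X])² = 66.4421 − 51.3301 = 15.112.
SD(X) = √15.112 = 3.88742.

3.887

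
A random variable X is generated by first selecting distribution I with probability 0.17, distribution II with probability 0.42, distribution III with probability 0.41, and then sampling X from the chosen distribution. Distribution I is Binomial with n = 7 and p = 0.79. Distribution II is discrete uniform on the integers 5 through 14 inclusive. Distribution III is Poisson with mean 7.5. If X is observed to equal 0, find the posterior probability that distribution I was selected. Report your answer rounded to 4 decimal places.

0.0133

Likelihoods P(X=0 | ·): I: 1.80109e-05; II: 0; III: 0.000553084.
Posterior ∝ prior × likelihood. Numerator for I: 0.17·1.80109e-05 = 3.06185e-06.
Normalizing constant: 0.17·1.80109e-05 + 0.42·0 + 0.41·0.000553084 = 0.000229826.
P(I | observation) = 3.06185e-06 / 0.000229826 = 0.0133224.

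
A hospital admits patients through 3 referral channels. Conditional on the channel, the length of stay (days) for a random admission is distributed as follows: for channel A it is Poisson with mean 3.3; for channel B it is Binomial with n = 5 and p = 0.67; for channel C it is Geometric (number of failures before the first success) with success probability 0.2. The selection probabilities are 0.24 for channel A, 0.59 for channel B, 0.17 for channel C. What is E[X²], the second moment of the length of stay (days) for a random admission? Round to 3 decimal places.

16.799

For each component E[X²] = Var + (mean)², giving A: 14.19; B: 12.328; C: 36.
Overall E[X²] = 0.24·14.19 + 0.59·12.328 + 0.17·36 = 16.7991.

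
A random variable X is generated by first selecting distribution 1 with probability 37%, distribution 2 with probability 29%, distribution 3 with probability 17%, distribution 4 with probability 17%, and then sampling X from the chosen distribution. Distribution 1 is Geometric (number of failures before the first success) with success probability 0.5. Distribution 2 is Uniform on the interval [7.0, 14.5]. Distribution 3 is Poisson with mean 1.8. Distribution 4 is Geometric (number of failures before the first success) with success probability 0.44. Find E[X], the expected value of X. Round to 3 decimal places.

Component means — 1: 1; 2: 10.75; 3: 1.8; 4: 1.27273.
E[X] = 0.37·1 + 0.29·10.75 + 0.17·1.8 + 0.17·1.27273 = 4.00986.

4.010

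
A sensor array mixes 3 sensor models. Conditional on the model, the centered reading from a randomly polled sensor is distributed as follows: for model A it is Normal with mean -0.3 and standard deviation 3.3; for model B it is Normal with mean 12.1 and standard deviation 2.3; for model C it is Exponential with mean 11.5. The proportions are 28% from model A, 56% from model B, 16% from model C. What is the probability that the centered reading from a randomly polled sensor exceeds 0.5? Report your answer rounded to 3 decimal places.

Conditional on each model, P(X > 0.5): A: 0.404226; B: 1; C: 0.957453.
By total probability, P(X > 0.5) = 0.28·0.404226 + 0.56·1 + 0.16·0.957453 = 0.826376.

0.826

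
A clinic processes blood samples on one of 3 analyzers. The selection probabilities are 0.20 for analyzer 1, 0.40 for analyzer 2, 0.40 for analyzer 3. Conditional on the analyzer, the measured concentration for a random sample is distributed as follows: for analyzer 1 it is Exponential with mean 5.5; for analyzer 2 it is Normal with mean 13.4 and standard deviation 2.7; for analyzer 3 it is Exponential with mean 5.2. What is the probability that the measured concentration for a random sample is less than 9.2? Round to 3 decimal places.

0.518

Conditional on each analyzer, P(X < 9.2): 1: 0.812266; 2: 0.0599069; 3: 0.829536.
By total probability, P(X < 9.2) = 0.2·0.812266 + 0.4·0.0599069 + 0.4·0.829536 = 0.51823.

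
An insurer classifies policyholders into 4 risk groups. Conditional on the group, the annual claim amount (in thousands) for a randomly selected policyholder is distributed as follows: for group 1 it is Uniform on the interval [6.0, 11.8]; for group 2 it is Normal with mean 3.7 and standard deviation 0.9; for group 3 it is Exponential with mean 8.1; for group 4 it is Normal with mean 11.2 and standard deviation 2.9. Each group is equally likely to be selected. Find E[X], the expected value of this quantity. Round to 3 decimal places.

7.975

Component means — 1: 8.9; 2: 3.7; 3: 8.1; 4: 11.2.
E[X] = 0.25·8.9 + 0.25·3.7 + 0.25·8.1 + 0.25·11.2 = 7.975.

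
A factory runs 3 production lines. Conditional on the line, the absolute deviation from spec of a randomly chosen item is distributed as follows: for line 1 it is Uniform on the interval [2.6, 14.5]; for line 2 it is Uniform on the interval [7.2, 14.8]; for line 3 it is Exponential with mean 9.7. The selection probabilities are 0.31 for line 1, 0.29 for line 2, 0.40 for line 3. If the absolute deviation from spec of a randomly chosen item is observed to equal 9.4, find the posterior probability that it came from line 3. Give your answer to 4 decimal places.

0.1959

Likelihoods f(9.4 | ·): 1: 0.0840336; 2: 0.131579; 3: 0.039117.
Posterior ∝ prior × likelihood. Numerator for 3: 0.4·0.039117 = 0.0156468.
Normalizing constant: 0.31·0.0840336 + 0.29·0.131579 + 0.4·0.039117 = 0.0798551.
P(3 | observation) = 0.0156468 / 0.0798551 = 0.19594.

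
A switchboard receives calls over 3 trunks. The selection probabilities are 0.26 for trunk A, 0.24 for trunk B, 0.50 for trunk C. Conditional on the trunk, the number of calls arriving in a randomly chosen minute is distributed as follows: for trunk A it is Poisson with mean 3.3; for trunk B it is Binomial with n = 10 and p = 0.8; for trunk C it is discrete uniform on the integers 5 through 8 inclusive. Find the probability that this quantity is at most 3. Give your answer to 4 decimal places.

0.1511

Conditional on each trunk, P(X ≤ 3): A: 0.580338; B: 0.000864358; C: 0.
By total probability, P(X ≤ 3) = 0.26·0.580338 + 0.24·0.000864358 + 0.5·0 = 0.151095.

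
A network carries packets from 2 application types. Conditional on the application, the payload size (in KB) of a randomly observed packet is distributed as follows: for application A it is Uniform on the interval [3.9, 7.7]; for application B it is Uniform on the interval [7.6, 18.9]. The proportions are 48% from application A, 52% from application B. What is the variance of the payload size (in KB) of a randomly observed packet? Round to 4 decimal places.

19.9643

Per component, A: μ=5.8, E[X²]=34.8433; B: μ=13.25, E[X²]=186.203.
E[X] = 0.48·5.8 + 0.52·13.25 = 9.674.
E[X²] = 0.48·34.8433 + 0.52·186.203 = 113.551.
Var(X) = E[X²] − (E[X])² = 113.551 − 93.5863 = 19.9643.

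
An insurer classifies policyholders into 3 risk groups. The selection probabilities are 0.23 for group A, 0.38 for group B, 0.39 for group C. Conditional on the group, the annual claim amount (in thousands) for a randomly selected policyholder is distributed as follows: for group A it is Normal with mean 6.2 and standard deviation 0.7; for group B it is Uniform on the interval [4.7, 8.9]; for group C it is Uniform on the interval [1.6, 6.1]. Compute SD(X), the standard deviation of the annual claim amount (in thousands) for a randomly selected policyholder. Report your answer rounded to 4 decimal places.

Per component, A: μ=6.2, E[X²]=38.93; B: μ=6.8, E[X²]=47.71; C: μ=3.85, E[X²]=16.51.
E[X] = 0.23·6.2 + 0.38·6.8 + 0.39·3.85 = 5.5115.
E[X²] = 0.23·38.93 + 0.38·47.71 + 0.39·16.51 = 33.5226.
Var(X) = E[X²] − (E[X])² = 33.5226 − 30.3766 = 3.14597.
SD(X) = √3.14597 = 1.77369.

1.7737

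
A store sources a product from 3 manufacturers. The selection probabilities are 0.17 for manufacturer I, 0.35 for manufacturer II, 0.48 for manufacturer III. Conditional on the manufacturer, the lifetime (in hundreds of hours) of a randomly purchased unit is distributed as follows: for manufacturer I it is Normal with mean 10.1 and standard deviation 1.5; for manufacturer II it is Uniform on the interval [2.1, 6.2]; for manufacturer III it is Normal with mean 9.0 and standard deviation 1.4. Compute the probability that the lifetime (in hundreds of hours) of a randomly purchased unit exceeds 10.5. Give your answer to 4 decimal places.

0.1353

Conditional on each manufacturer, P(X > 10.5): I: 0.394863; II: 0; III: 0.141988.
By total probability, P(X > 10.5) = 0.17·0.394863 + 0.35·0 + 0.48·0.141988 = 0.135281.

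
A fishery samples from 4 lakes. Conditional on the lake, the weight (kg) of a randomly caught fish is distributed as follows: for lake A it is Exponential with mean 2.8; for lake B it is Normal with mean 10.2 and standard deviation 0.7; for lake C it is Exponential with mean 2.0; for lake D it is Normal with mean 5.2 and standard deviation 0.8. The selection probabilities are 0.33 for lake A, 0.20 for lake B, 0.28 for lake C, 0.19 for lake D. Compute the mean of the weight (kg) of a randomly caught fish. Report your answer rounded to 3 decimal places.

4.512

Component means — A: 2.8; B: 10.2; C: 2; D: 5.2.
E[X] = 0.33·2.8 + 0.2·10.2 + 0.28·2 + 0.19·5.2 = 4.512.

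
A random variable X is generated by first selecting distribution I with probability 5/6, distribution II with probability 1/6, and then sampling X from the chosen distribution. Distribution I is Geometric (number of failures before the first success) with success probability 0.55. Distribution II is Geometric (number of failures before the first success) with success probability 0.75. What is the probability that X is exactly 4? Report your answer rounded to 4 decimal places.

0.0193

Conditional on each component, P(X = 4): I: 0.0225534; II: 0.00292969.
By total probability, P(X = 4) = 0.833333·0.0225534 + 0.166667·0.00292969 = 0.0192828.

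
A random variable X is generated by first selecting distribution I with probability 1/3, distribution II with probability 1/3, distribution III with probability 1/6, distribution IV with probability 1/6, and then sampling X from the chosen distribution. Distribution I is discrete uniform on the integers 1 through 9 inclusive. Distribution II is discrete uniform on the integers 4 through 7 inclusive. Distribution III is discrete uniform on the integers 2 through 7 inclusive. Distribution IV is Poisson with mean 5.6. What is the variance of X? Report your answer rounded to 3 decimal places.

Per component, I: μ=5, E[X²]=31.6667; II: μ=5.5, E[X²]=31.5; III: μ=4.5, E[X²]=23.1667; IV: μ=5.6, E[X²]=36.96.
E[X] = 0.333333·5 + 0.333333·5.5 + 0.166667·4.5 + 0.166667·5.6 = 5.18333.
E[X²] = 0.333333·31.6667 + 0.333333·31.5 + 0.166667·23.1667 + 0.166667·36.96 = 31.0767.
Var(X) = E[X²] − (E[X])² = 31.0767 − 26.8669 = 4.20972.

4.210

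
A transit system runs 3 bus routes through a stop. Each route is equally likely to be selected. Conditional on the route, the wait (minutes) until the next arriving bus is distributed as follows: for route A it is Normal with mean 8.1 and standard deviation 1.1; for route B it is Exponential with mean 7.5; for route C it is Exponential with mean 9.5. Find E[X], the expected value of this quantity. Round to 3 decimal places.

Component means — A: 8.1; B: 7.5; C: 9.5.
E[X] = 0.333333·8.1 + 0.333333·7.5 + 0.333333·9.5 = 8.36667.

8.367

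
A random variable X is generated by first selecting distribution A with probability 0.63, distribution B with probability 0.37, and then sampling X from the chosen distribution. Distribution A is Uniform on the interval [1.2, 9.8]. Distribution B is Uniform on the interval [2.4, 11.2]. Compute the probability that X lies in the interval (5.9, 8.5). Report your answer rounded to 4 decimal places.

Conditional on each component, P(5.9 < X < 8.5): A: 0.302326; B: 0.295455.
By total probability, P(5.9 < X < 8.5) = 0.63·0.302326 + 0.37·0.295455 = 0.299783.

0.2998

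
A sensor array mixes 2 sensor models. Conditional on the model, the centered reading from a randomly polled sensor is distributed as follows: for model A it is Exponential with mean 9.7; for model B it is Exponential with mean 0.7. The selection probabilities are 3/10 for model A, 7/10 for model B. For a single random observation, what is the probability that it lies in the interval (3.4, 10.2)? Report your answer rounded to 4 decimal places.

Conditional on each model, P(3.4 < X < 10.2): A: 0.354928; B: 0.00777219.
By total probability, P(3.4 < X < 10.2) = 0.3·0.354928 + 0.7·0.00777219 = 0.111919.

0.1119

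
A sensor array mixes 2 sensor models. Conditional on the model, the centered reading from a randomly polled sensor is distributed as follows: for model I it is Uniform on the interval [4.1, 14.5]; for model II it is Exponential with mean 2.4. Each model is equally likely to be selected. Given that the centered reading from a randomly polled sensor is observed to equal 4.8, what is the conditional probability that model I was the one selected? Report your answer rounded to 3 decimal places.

Likelihoods f(4.8 | ·): I: 0.0961538; II: 0.0563897.
Posterior ∝ prior × likelihood. Numerator for I: 0.5·0.0961538 = 0.0480769.
Normalizing constant: 0.5·0.0961538 + 0.5·0.0563897 = 0.0762718.
P(I | observation) = 0.0480769 / 0.0762718 = 0.630337.

0.630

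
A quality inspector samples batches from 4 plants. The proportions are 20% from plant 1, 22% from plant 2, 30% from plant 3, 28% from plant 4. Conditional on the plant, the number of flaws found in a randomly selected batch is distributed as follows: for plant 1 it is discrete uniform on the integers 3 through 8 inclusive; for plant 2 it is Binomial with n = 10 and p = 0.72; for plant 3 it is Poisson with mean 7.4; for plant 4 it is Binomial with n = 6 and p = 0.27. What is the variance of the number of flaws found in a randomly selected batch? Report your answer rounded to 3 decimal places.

Per component, 1: μ=5.5, E[X²]=33.1667; 2: μ=7.2, E[X²]=53.856; 3: μ=7.4, E[X²]=62.16; 4: μ=1.62, E[X²]=3.807.
E[X] = 0.2·5.5 + 0.22·7.2 + 0.3·7.4 + 0.28·1.62 = 5.3576.
E[X²] = 0.2·33.1667 + 0.22·53.856 + 0.3·62.16 + 0.28·3.807 = 38.1956.
Var(X) = E[X²] − (E[X])² = 38.1956 − 28.7039 = 9.49174.

9.492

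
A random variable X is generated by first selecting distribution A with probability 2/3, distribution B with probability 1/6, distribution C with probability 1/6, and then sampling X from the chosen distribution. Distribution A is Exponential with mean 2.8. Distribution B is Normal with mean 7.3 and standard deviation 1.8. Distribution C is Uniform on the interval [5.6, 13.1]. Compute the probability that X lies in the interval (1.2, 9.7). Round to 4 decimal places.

0.6559

Conditional on each component, P(1.2 < X < 9.7): A: 0.620144; B: 0.908438; C: 0.546667.
By total probability, P(1.2 < X < 9.7) = 0.666667·0.620144 + 0.166667·0.908438 + 0.166667·0.546667 = 0.655947.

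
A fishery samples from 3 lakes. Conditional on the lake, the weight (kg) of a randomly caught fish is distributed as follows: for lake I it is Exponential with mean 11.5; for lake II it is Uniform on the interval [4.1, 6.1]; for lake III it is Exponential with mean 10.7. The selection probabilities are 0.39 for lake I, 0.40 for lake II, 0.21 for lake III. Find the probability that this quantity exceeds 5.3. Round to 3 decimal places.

0.534

Conditional on each lake, P(X > 5.3): I: 0.630735; II: 0.4; III: 0.609372.
By total probability, P(X > 5.3) = 0.39·0.630735 + 0.4·0.4 + 0.21·0.609372 = 0.533955.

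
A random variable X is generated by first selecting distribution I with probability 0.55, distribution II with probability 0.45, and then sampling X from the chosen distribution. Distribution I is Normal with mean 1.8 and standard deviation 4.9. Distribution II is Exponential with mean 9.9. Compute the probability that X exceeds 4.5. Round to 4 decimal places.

Conditional on each component, P(X > 4.5): I: 0.29081; II: 0.634736.
By total probability, P(X > 4.5) = 0.55·0.29081 + 0.45·0.634736 = 0.445577.

0.4456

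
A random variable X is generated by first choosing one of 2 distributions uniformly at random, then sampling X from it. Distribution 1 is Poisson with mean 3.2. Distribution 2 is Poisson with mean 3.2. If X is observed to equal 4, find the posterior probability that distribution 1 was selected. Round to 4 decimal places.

Likelihoods P(X=4 | ·): 1: 0.178093; 2: 0.178093.
Posterior ∝ prior × likelihood. Numerator for 1: 0.5·0.178093 = 0.0890464.
Normalizing constant: 0.5·0.178093 + 0.5·0.178093 = 0.178093.
P(1 | observation) = 0.0890464 / 0.178093 = 0.5.

0.5000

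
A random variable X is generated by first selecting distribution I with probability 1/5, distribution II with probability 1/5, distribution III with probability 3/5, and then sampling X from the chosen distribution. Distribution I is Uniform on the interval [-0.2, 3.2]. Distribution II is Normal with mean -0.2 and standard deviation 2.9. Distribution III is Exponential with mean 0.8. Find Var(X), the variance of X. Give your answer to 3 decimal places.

Per component, I: μ=1.5, E[X²]=3.21333; II: μ=-0.2, E[X²]=8.45; III: μ=0.8, E[X²]=1.28.
E[X] = 0.2·1.5 + 0.2·-0.2 + 0.6·0.8 = 0.74.
E[X²] = 0.2·3.21333 + 0.2·8.45 + 0.6·1.28 = 3.10067.
Var(X) = E[X²] − (E[X])² = 3.10067 − 0.5476 = 2.55307.

2.553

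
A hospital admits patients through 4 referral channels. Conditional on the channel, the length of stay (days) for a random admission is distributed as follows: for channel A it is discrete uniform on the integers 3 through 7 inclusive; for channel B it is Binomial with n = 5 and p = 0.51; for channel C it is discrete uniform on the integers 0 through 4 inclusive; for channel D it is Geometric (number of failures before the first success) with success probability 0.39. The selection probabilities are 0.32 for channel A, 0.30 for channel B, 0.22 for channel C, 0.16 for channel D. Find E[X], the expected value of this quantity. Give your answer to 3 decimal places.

3.055

Component means — A: 5; B: 2.55; C: 2; D: 1.5641.
E[X] = 0.32·5 + 0.3·2.55 + 0.22·2 + 0.16·1.5641 = 3.05526.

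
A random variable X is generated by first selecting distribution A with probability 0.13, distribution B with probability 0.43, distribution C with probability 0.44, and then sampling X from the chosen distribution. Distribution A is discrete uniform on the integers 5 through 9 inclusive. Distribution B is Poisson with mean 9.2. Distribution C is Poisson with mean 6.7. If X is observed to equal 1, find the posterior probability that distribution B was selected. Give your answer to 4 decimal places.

0.0992

Likelihoods P(X=1 | ·): A: 0; B: 0.000929562; C: 0.00824711.
Posterior ∝ prior × likelihood. Numerator for B: 0.43·0.000929562 = 0.000399712.
Normalizing constant: 0.13·0 + 0.43·0.000929562 + 0.44·0.00824711 = 0.00402844.
P(B | observation) = 0.000399712 / 0.00402844 = 0.0992225.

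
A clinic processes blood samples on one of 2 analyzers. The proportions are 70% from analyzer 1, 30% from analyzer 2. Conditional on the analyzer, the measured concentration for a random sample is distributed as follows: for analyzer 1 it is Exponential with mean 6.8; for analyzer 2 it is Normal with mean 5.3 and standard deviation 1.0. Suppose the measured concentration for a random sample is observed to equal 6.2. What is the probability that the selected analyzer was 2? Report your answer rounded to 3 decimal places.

Likelihoods f(6.2 | ·): 1: 0.0590904; 2: 0.266085.
Posterior ∝ prior × likelihood. Numerator for 2: 0.3·0.266085 = 0.0798256.
Normalizing constant: 0.7·0.0590904 + 0.3·0.266085 = 0.121189.
P(2 | observation) = 0.0798256 / 0.121189 = 0.658688.

0.659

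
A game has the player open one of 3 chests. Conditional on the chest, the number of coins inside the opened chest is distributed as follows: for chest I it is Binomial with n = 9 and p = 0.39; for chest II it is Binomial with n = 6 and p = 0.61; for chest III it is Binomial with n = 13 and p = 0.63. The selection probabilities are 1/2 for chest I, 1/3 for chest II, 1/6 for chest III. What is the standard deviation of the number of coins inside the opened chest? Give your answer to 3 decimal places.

2.241

Per component, I: μ=3.51, E[X²]=14.4612; II: μ=3.66, E[X²]=14.823; III: μ=8.19, E[X²]=70.1064.
E[X] = 0.5·3.51 + 0.333333·3.66 + 0.166667·8.19 = 4.34.
E[X²] = 0.5·14.4612 + 0.333333·14.823 + 0.166667·70.1064 = 23.856.
Var(X) = E[X²] − (E[X])² = 23.856 − 18.8356 = 5.0204.
SD(X) = √5.0204 = 2.24062.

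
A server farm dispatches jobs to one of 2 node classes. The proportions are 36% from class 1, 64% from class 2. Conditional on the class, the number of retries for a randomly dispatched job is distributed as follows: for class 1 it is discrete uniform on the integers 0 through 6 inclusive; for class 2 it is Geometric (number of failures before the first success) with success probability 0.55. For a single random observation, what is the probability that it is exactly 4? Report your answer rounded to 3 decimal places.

0.066

Conditional on each class, P(X = 4): 1: 0.142857; 2: 0.0225534.
By total probability, P(X = 4) = 0.36·0.142857 + 0.64·0.0225534 = 0.0658628.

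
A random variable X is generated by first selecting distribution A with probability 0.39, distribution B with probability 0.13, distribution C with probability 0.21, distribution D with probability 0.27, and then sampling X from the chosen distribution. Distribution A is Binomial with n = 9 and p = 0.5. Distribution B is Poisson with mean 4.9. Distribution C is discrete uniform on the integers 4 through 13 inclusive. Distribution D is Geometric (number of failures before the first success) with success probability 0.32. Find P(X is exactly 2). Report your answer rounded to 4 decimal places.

0.0790

Conditional on each component, P(X = 2): A: 0.0703125; B: 0.0893962; C: 0; D: 0.147968.
By total probability, P(X = 2) = 0.39·0.0703125 + 0.13·0.0893962 + 0.21·0 + 0.27·0.147968 = 0.0789947.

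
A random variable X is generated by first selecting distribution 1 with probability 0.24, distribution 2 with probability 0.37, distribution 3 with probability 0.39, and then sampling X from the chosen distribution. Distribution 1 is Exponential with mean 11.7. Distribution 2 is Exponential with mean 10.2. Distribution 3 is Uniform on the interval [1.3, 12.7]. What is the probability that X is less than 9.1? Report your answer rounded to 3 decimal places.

0.615

Conditional on each component, P(X < 9.1): 1: 0.540574; 2: 0.590229; 3: 0.684211.
By total probability, P(X < 9.1) = 0.24·0.540574 + 0.37·0.590229 + 0.39·0.684211 = 0.614965.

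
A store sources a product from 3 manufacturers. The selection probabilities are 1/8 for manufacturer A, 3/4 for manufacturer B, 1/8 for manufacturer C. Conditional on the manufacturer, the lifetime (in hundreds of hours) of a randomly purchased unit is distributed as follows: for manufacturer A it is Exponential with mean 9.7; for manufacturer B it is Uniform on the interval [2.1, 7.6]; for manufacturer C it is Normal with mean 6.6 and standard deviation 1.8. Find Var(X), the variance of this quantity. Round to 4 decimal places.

Per component, A: μ=9.7, E[X²]=188.18; B: μ=4.85, E[X²]=26.0433; C: μ=6.6, E[X²]=46.8.
E[X] = 0.125·9.7 + 0.75·4.85 + 0.125·6.6 = 5.675.
E[X²] = 0.125·188.18 + 0.75·26.0433 + 0.125·46.8 = 48.905.
Var(X) = E[X²] − (E[X])² = 48.905 − 32.2056 = 16.6994.

16.6994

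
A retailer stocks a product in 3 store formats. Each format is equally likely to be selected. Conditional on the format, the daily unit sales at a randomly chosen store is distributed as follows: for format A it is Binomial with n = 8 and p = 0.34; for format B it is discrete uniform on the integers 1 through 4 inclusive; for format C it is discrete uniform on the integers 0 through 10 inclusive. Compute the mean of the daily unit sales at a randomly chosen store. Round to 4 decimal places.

3.4067

Component means — A: 2.72; B: 2.5; C: 5.
E[X] = 0.333333·2.72 + 0.333333·2.5 + 0.333333·5 = 3.40667.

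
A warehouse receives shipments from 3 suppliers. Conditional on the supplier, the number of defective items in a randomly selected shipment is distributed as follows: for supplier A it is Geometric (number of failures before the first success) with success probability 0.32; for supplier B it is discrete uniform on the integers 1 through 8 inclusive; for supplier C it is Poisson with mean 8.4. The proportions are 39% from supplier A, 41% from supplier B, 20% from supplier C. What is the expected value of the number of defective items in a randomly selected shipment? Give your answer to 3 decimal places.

Component means — A: 2.125; B: 4.5; C: 8.4.
E[X] = 0.39·2.125 + 0.41·4.5 + 0.2·8.4 = 4.35375.

4.354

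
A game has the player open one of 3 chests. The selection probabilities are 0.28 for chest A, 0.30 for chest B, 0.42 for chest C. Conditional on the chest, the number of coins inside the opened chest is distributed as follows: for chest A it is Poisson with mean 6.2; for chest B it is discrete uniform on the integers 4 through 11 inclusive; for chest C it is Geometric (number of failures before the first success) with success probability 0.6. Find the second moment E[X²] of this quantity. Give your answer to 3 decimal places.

For each component E[X²] = Var + (mean)², giving A: 44.64; B: 61.5; C: 1.55556.
Overall E[X²] = 0.28·44.64 + 0.3·61.5 + 0.42·1.55556 = 31.6025.

31.603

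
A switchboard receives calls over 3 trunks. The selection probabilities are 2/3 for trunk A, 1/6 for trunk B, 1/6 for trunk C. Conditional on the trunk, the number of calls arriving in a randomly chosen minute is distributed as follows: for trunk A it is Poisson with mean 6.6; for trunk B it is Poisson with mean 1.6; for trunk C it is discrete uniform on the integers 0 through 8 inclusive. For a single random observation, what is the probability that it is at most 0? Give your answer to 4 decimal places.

Conditional on each trunk, P(X ≤ 0): A: 0.00136037; B: 0.201897; C: 0.111111.
By total probability, P(X ≤ 0) = 0.666667·0.00136037 + 0.166667·0.201897 + 0.166667·0.111111 = 0.0530749.

0.0531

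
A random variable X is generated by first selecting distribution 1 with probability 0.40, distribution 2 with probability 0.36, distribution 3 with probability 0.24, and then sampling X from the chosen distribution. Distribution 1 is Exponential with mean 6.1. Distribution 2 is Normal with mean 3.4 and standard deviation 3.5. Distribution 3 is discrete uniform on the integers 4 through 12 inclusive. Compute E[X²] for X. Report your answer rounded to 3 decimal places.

55.300

For each component E[X²] = Var + (mean)², giving 1: 74.42; 2: 23.81; 3: 70.6667.
Overall E[X²] = 0.4·74.42 + 0.36·23.81 + 0.24·70.6667 = 55.2996.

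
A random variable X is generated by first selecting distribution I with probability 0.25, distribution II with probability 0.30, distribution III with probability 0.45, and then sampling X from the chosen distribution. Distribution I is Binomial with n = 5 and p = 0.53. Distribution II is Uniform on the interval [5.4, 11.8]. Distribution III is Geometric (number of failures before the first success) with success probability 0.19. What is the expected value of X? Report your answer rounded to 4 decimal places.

Component means — I: 2.65; II: 8.6; III: 4.26316.
E[X] = 0.25·2.65 + 0.3·8.6 + 0.45·4.26316 = 5.16092.

5.1609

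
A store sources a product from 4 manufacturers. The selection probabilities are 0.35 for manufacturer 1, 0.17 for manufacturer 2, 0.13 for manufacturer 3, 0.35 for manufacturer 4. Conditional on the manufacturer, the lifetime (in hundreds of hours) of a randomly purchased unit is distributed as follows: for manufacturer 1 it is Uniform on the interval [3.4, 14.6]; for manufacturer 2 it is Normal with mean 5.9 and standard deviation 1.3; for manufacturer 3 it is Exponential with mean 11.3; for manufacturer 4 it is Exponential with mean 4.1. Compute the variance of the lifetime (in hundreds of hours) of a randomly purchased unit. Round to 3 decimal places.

Per component, 1: μ=9, E[X²]=91.4533; 2: μ=5.9, E[X²]=36.5; 3: μ=11.3, E[X²]=255.38; 4: μ=4.1, E[X²]=33.62.
E[X] = 0.35·9 + 0.17·5.9 + 0.13·11.3 + 0.35·4.1 = 7.057.
E[X²] = 0.35·91.4533 + 0.17·36.5 + 0.13·255.38 + 0.35·33.62 = 83.1801.
Var(X) = E[X²] − (E[X])² = 83.1801 − 49.8012 = 33.3788.

33.379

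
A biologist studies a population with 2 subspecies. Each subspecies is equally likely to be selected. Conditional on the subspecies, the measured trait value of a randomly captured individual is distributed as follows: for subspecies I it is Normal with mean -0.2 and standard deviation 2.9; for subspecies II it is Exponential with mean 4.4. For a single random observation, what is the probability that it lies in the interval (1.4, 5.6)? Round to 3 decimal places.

0.358

Conditional on each subspecies, P(1.4 < X < 5.6): I: 0.267819; II: 0.447404.
By total probability, P(1.4 < X < 5.6) = 0.5·0.267819 + 0.5·0.447404 = 0.357611.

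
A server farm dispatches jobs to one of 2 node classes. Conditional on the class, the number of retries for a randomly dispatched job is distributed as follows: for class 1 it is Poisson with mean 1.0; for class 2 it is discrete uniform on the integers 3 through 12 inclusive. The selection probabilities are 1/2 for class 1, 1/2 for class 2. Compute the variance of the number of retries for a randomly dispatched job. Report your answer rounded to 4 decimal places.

Per component, 1: μ=1, E[X²]=2; 2: μ=7.5, E[X²]=64.5.
E[X] = 0.5·1 + 0.5·7.5 = 4.25.
E[X²] = 0.5·2 + 0.5·64.5 = 33.25.
Var(X) = E[X²] − (E[X])² = 33.25 − 18.0625 = 15.1875.

15.1875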